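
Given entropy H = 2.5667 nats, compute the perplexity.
13.0228

Perplexity is e^H (or exp(H) for natural log).

H = 2.5667 nats
Perplexity = e^2.5667 = 13.0228

Interpretation: The model's uncertainty is equivalent to choosing uniformly among 13.0 options.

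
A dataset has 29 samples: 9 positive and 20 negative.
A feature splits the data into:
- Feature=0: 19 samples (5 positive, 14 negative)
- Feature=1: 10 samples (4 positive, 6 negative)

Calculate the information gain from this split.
0.0140 bits

Information Gain = H(Y) - H(Y|Feature)

Before split:
P(positive) = 9/29 = 0.3103
H(Y) = 0.8936 bits

After split:
Feature=0: H = 0.8315 bits (weight = 19/29)
Feature=1: H = 0.9710 bits (weight = 10/29)
H(Y|Feature) = (19/29)×0.8315 + (10/29)×0.9710 = 0.8796 bits

Information Gain = 0.8936 - 0.8796 = 0.0140 bits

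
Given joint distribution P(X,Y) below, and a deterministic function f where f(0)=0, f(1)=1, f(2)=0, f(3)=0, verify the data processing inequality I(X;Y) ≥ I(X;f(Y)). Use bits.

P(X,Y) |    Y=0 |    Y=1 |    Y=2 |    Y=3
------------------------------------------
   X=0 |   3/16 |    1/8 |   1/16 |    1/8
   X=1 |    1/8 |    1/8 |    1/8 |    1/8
I(X;Y) = 0.0244, I(X;f(Y)) = 0.0000, inequality holds: 0.0244 ≥ 0.0000

Data Processing Inequality: For any Markov chain X → Y → Z, we have I(X;Y) ≥ I(X;Z).

Here Z = f(Y) is a deterministic function of Y, forming X → Y → Z.

Original I(X;Y) = 0.0244 bits

After applying f:
P(X,Z) where Z=f(Y):
- P(X,Z=0) = P(X,Y=0) + P(X,Y=2) + P(X,Y=3)
- P(X,Z=1) = P(X,Y=1)

I(X;Z) = I(X;f(Y)) = 0.0000 bits

Verification: 0.0244 ≥ 0.0000 ✓

Information cannot be created by processing; the function f can only lose information about X.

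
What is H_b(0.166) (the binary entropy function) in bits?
0.6485 bits

The binary entropy function is:
H(p) = -p log(p) - (1-p) log(1-p)

H(0.166) = -0.166 × log_2(0.166) - 0.834 × log_2(0.834)
H(0.166) = 0.6485 bits

Note: Binary entropy is maximized at p=0.5 (H=1 bit) and minimized at p=0 or p=1 (H=0).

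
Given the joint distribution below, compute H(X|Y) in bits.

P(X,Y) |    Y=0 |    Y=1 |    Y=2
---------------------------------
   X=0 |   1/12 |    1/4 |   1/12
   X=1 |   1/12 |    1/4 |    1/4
0.9371 bits

Using the chain rule: H(X|Y) = H(X,Y) - H(Y)

First, compute H(X,Y) = 2.3962 bits

Marginal P(Y) = (1/6, 1/2, 1/3)
H(Y) = 1.4591 bits

H(X|Y) = H(X,Y) - H(Y) = 2.3962 - 1.4591 = 0.9371 bits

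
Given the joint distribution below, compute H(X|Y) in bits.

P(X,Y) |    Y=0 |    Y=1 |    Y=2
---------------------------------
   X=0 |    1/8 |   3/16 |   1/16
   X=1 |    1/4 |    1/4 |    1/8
0.9476 bits

Using the chain rule: H(X|Y) = H(X,Y) - H(Y)

First, compute H(X,Y) = 2.4528 bits

Marginal P(Y) = (3/8, 7/16, 3/16)
H(Y) = 1.5052 bits

H(X|Y) = H(X,Y) - H(Y) = 2.4528 - 1.5052 = 0.9476 bits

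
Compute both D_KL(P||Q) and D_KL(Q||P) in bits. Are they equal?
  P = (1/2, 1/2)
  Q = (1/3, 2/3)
D_KL(P||Q) = 0.0850, D_KL(Q||P) = 0.0817

KL divergence is not symmetric: D_KL(P||Q) ≠ D_KL(Q||P) in general.

D_KL(P||Q) = 0.0850 bits
D_KL(Q||P) = 0.0817 bits

No, they are not equal!

This asymmetry is why KL divergence is not a true distance metric.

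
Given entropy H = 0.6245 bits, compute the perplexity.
1.5417

Perplexity is 2^H (or exp(H) for natural log).

H = 0.6245 bits
Perplexity = 2^0.6245 = 1.5417

Interpretation: The model's uncertainty is equivalent to choosing uniformly among 1.5 options.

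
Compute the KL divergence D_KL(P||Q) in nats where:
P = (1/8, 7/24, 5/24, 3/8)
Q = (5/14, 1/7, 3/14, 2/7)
0.1731 nats

KL divergence: D_KL(P||Q) = Σ p(x) log(p(x)/q(x))

Computing term by term:
  x=0: 1/8 × log_e[(1/8)/(5/14)] = 1/8 × -1.0498 = -0.1312
  x=1: 7/24 × log_e[(7/24)/(1/7)] = 7/24 × 0.7138 = 0.2082
  x=2: 5/24 × log_e[(5/24)/(3/14)] = 5/24 × -0.0282 = -0.0059
  x=3: 3/8 × log_e[(3/8)/(2/7)] = 3/8 × 0.2719 = 0.1020

D_KL(P||Q) = 0.1731 nats

Note: KL divergence is always non-negative and equals 0 iff P = Q.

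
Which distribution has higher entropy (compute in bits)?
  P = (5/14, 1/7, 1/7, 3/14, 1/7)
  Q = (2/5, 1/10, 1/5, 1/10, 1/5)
P

Computing entropies in bits:
H(P) = 2.2099
H(Q) = 2.1219

Distribution P has higher entropy.

Intuition: The distribution closer to uniform (more spread out) has higher entropy.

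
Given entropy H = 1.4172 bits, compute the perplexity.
2.6707

Perplexity is 2^H (or exp(H) for natural log).

H = 1.4172 bits
Perplexity = 2^1.4172 = 2.6707

Interpretation: The model's uncertainty is equivalent to choosing uniformly among 2.7 options.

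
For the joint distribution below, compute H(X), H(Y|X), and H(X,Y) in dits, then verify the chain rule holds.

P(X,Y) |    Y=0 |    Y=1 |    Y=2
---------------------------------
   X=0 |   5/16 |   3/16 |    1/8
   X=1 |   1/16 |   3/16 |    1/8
H(X,Y) = 0.7315, H(X) = 0.2873, H(Y|X) = 0.4442 (all in dits)

Chain rule: H(X,Y) = H(X) + H(Y|X)

Left side — joint entropy directly:
H(X,Y) = -Σ p(x,y) log p(x,y) = 0.7315 dits

Right side — compute H(Y|X) from the conditional distributions:
P(X) = (5/8, 3/8), so H(X) = 0.2873 dits
H(Y|X) = Σ_x P(X=x) · H(Y|X=x):
  P(Y|X=0) = (1/2, 3/10, 1/5), H(Y|X=0) = 0.4472, weight P(X=0) = 5/8
  P(Y|X=1) = (1/6, 1/2, 1/3), H(Y|X=1) = 0.4392, weight P(X=1) = 3/8
H(Y|X) = 0.4442 dits

H(X) + H(Y|X) = 0.2873 + 0.4442 = 0.7315 dits

Both sides equal 0.7315 dits. ✓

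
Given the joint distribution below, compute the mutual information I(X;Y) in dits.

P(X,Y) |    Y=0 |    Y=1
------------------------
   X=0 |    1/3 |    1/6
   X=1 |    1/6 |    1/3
0.0246 dits

Mutual information: I(X;Y) = H(X) + H(Y) - H(X,Y)

Marginals:
P(X) = (1/2, 1/2), H(X) = 0.3010 dits
P(Y) = (1/2, 1/2), H(Y) = 0.3010 dits

Joint entropy: H(X,Y) = 0.5775 dits

I(X;Y) = 0.3010 + 0.3010 - 0.5775 = 0.0246 dits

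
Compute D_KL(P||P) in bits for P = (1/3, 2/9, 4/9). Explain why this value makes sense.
0.0000 bits

KL divergence satisfies the Gibbs inequality: D_KL(P||Q) ≥ 0 for all distributions P, Q.

D_KL(P||Q) = Σ p(x) log(p(x)/q(x))
Each term is p(x) × log_2(p(x)/p(x)) = p(x) × log_2(1) = 0, so the sum is 0.
D_KL(P||Q) = 0.0000 bits

When P = Q, the KL divergence is exactly 0, as there is no 'divergence' between identical distributions.

This non-negativity is a fundamental property: relative entropy cannot be negative because it measures how different Q is from P.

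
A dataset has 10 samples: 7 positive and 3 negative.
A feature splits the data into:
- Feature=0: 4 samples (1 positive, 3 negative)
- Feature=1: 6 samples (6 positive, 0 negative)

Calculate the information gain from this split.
0.5568 bits

Information Gain = H(Y) - H(Y|Feature)

Before split:
P(positive) = 7/10 = 0.7000
H(Y) = 0.8813 bits

After split:
Feature=0: H = 0.8113 bits (weight = 4/10)
Feature=1: H = 0.0000 bits (weight = 6/10)
H(Y|Feature) = (4/10)×0.8113 + (6/10)×0.0000 = 0.3245 bits

Information Gain = 0.8813 - 0.3245 = 0.5568 bits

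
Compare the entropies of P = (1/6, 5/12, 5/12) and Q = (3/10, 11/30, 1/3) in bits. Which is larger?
Q

Computing entropies in bits:
H(P) = 1.4834
H(Q) = 1.5801

Distribution Q has higher entropy.

Intuition: The distribution closer to uniform (more spread out) has higher entropy.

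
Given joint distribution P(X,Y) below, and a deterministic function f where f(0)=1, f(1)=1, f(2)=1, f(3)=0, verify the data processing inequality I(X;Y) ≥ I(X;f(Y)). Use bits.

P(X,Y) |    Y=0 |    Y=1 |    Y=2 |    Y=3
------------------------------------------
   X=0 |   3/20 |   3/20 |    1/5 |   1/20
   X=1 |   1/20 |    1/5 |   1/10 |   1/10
I(X;Y) = 0.0725, I(X;f(Y)) = 0.0242, inequality holds: 0.0725 ≥ 0.0242

Data Processing Inequality: For any Markov chain X → Y → Z, we have I(X;Y) ≥ I(X;Z).

Here Z = f(Y) is a deterministic function of Y, forming X → Y → Z.

Original I(X;Y) = 0.0725 bits

After applying f:
P(X,Z) where Z=f(Y):
- P(X,Z=0) = P(X,Y=3)
- P(X,Z=1) = P(X,Y=0) + P(X,Y=1) + P(X,Y=2)

I(X;Z) = I(X;f(Y)) = 0.0242 bits

Verification: 0.0725 ≥ 0.0242 ✓

Information cannot be created by processing; the function f can only lose information about X.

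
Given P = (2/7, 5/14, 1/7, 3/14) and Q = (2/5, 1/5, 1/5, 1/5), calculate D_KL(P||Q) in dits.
0.0337 dits

KL divergence: D_KL(P||Q) = Σ p(x) log(p(x)/q(x))

Computing term by term:
  x=0: 2/7 × log_10[(2/7)/(2/5)] = 2/7 × -0.1461 = -0.0418
  x=1: 5/14 × log_10[(5/14)/(1/5)] = 5/14 × 0.2518 = 0.0899
  x=2: 1/7 × log_10[(1/7)/(1/5)] = 1/7 × -0.1461 = -0.0209
  x=3: 3/14 × log_10[(3/14)/(1/5)] = 3/14 × 0.0300 = 0.0064

D_KL(P||Q) = 0.0337 dits

Note: KL divergence is always non-negative and equals 0 iff P = Q.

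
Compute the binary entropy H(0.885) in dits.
0.1550 dits

The binary entropy function is:
H(p) = -p log(p) - (1-p) log(1-p)

H(0.885) = -0.885 × log_10(0.885) - 0.115 × log_10(0.115)
H(0.885) = 0.1550 dits

Note: Binary entropy is maximized at p=0.5 (H=1 bit) and minimized at p=0 or p=1 (H=0).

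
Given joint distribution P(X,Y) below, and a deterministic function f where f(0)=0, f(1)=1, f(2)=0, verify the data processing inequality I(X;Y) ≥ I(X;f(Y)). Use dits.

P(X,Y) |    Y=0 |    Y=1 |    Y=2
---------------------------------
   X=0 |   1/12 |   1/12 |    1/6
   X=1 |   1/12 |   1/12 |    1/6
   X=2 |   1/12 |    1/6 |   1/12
I(X;Y) = 0.0164, I(X;f(Y)) = 0.0133, inequality holds: 0.0164 ≥ 0.0133

Data Processing Inequality: For any Markov chain X → Y → Z, we have I(X;Y) ≥ I(X;Z).

Here Z = f(Y) is a deterministic function of Y, forming X → Y → Z.

Original I(X;Y) = 0.0164 dits

After applying f:
P(X,Z) where Z=f(Y):
- P(X,Z=0) = P(X,Y=0) + P(X,Y=2)
- P(X,Z=1) = P(X,Y=1)

I(X;Z) = I(X;f(Y)) = 0.0133 dits

Verification: 0.0164 ≥ 0.0133 ✓

Information cannot be created by processing; the function f can only lose information about X.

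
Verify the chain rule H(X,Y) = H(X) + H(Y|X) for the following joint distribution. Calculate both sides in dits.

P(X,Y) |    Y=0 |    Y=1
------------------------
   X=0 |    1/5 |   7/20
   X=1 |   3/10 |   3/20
H(X,Y) = 0.5798, H(X) = 0.2989, H(Y|X) = 0.2810 (all in dits)

Chain rule: H(X,Y) = H(X) + H(Y|X)

Left side — joint entropy directly:
H(X,Y) = -Σ p(x,y) log p(x,y) = 0.5798 dits

Right side — compute H(Y|X) from the conditional distributions:
P(X) = (11/20, 9/20), so H(X) = 0.2989 dits
H(Y|X) = Σ_x P(X=x) · H(Y|X=x):
  P(Y|X=0) = (4/11, 7/11), H(Y|X=0) = 0.2847, weight P(X=0) = 11/20
  P(Y|X=1) = (2/3, 1/3), H(Y|X=1) = 0.2764, weight P(X=1) = 9/20
H(Y|X) = 0.2810 dits

H(X) + H(Y|X) = 0.2989 + 0.2810 = 0.5798 dits

Both sides equal 0.5798 dits. ✓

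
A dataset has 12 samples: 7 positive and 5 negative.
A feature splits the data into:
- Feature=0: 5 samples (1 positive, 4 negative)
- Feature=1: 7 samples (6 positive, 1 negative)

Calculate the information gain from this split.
0.3339 bits

Information Gain = H(Y) - H(Y|Feature)

Before split:
P(positive) = 7/12 = 0.5833
H(Y) = 0.9799 bits

After split:
Feature=0: H = 0.7219 bits (weight = 5/12)
Feature=1: H = 0.5917 bits (weight = 7/12)
H(Y|Feature) = (5/12)×0.7219 + (7/12)×0.5917 = 0.6459 bits

Information Gain = 0.9799 - 0.6459 = 0.3339 bits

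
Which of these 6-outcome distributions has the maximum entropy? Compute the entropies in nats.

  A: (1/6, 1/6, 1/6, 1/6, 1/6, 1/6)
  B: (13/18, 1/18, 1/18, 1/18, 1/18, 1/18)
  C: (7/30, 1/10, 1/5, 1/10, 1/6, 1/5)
A

For a discrete distribution over n outcomes, entropy is maximized by the uniform distribution.

Computing entropies:
H(A) = 1.7918 nats
H(B) = 1.0379 nats
H(C) = 1.7425 nats

The uniform distribution (where all probabilities equal 1/6) achieves the maximum entropy of log_e(6) = 1.7918 nats.

Distribution A has the highest entropy.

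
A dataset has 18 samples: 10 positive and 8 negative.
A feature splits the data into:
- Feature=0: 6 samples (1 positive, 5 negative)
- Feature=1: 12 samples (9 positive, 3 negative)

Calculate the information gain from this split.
0.2335 bits

Information Gain = H(Y) - H(Y|Feature)

Before split:
P(positive) = 10/18 = 0.5556
H(Y) = 0.9911 bits

After split:
Feature=0: H = 0.6500 bits (weight = 6/18)
Feature=1: H = 0.8113 bits (weight = 12/18)
H(Y|Feature) = (6/18)×0.6500 + (12/18)×0.8113 = 0.7575 bits

Information Gain = 0.9911 - 0.7575 = 0.2335 bits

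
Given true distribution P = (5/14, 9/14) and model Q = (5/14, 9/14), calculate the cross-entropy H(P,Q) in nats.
0.6518 nats

Cross-entropy: H(P,Q) = -Σ p(x) log q(x)

Alternatively: H(P,Q) = H(P) + D_KL(P||Q)
H(P) = 0.6518 nats
D_KL(P||Q) = 0.0000 nats

H(P,Q) = 0.6518 + 0.0000 = 0.6518 nats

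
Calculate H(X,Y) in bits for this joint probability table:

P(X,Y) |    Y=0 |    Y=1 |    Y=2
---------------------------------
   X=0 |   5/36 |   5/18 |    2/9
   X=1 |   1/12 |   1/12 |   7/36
2.4480 bits

Joint entropy is H(X,Y) = -Σ_{x,y} p(x,y) log p(x,y).

Summing over all non-zero entries:
H(X,Y) = -[5/36·log_2(5/36) + 5/18·log_2(5/18) + 2/9·log_2(2/9) + 1/12·log_2(1/12) + 1/12·log_2(1/12) + 7/36·log_2(7/36)]
H(X,Y) = 2.4480 bits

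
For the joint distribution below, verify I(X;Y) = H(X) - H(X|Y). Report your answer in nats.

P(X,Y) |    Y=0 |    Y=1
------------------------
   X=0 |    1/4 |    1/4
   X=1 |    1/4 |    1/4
I(X;Y) = 0.0000 nats

Mutual information has multiple equivalent forms:
- I(X;Y) = H(X) - H(X|Y)
- I(X;Y) = H(Y) - H(Y|X)
- I(X;Y) = H(X) + H(Y) - H(X,Y)

Computing all quantities:
H(X) = 0.6931, H(Y) = 0.6931, H(X,Y) = 1.3863
H(X|Y) = 0.6931, H(Y|X) = 0.6931

Verification:
H(X) - H(X|Y) = 0.6931 - 0.6931 = 0.0000
H(Y) - H(Y|X) = 0.6931 - 0.6931 = 0.0000
H(X) + H(Y) - H(X,Y) = 0.6931 + 0.6931 - 1.3863 = 0.0000

All forms give I(X;Y) = 0.0000 nats. ✓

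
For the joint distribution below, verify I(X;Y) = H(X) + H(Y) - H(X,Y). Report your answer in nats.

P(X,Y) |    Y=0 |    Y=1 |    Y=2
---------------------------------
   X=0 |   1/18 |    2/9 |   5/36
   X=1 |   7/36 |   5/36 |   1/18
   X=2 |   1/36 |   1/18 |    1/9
I(X;Y) = 0.1069 nats

Mutual information has multiple equivalent forms:
- I(X;Y) = H(X) - H(X|Y)
- I(X;Y) = H(Y) - H(Y|X)
- I(X;Y) = H(X) + H(Y) - H(X,Y)

Computing all quantities:
H(X) = 1.0505, H(Y) = 1.0829, H(X,Y) = 2.0264
H(X|Y) = 0.9436, H(Y|X) = 0.9759

Verification:
H(X) - H(X|Y) = 1.0505 - 0.9436 = 0.1069
H(Y) - H(Y|X) = 1.0829 - 0.9759 = 0.1069
H(X) + H(Y) - H(X,Y) = 1.0505 + 1.0829 - 2.0264 = 0.1069

All forms give I(X;Y) = 0.1069 nats. ✓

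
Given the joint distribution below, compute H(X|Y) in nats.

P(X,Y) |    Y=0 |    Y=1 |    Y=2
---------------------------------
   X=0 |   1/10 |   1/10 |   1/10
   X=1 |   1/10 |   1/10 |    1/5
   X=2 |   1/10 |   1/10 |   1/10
1.0751 nats

Using the chain rule: H(X|Y) = H(X,Y) - H(Y)

First, compute H(X,Y) = 2.1640 nats

Marginal P(Y) = (3/10, 3/10, 2/5)
H(Y) = 1.0889 nats

H(X|Y) = H(X,Y) - H(Y) = 2.1640 - 1.0889 = 1.0751 nats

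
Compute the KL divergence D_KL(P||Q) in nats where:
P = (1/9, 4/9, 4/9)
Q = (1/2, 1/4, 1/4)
0.3443 nats

KL divergence: D_KL(P||Q) = Σ p(x) log(p(x)/q(x))

Computing term by term:
  x=0: 1/9 × log_e[(1/9)/(1/2)] = 1/9 × -1.5041 = -0.1671
  x=1: 4/9 × log_e[(4/9)/(1/4)] = 4/9 × 0.5754 = 0.2557
  x=2: 4/9 × log_e[(4/9)/(1/4)] = 4/9 × 0.5754 = 0.2557

D_KL(P||Q) = 0.3443 nats

Note: KL divergence is always non-negative and equals 0 iff P = Q.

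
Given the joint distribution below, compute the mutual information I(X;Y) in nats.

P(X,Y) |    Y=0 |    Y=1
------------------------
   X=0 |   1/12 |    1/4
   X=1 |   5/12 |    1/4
0.0647 nats

Mutual information: I(X;Y) = H(X) + H(Y) - H(X,Y)

Marginals:
P(X) = (1/3, 2/3), H(X) = 0.6365 nats
P(Y) = (1/2, 1/2), H(Y) = 0.6931 nats

Joint entropy: H(X,Y) = 1.2650 nats

I(X;Y) = 0.6365 + 0.6931 - 1.2650 = 0.0647 nats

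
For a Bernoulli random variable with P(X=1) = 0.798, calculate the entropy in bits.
0.7259 bits

The binary entropy function is:
H(p) = -p log(p) - (1-p) log(1-p)

H(0.798) = -0.798 × log_2(0.798) - 0.202 × log_2(0.202)
H(0.798) = 0.7259 bits

Note: Binary entropy is maximized at p=0.5 (H=1 bit) and minimized at p=0 or p=1 (H=0).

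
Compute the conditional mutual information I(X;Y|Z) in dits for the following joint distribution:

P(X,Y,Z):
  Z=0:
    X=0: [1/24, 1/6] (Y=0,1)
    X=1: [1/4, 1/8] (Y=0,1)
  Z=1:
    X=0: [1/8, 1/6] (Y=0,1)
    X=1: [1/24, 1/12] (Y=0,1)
0.0274 dits

Conditional mutual information: I(X;Y|Z) = H(X|Z) + H(Y|Z) - H(X,Y|Z)

H(Z) = 0.2950
H(X,Z) = 0.5706 → H(X|Z) = 0.2757
H(Y,Z) = 0.5924 → H(Y|Z) = 0.2974
H(X,Y,Z) = 0.8406 → H(X,Y|Z) = 0.5457

I(X;Y|Z) = 0.2757 + 0.2974 - 0.5457 = 0.0274 dits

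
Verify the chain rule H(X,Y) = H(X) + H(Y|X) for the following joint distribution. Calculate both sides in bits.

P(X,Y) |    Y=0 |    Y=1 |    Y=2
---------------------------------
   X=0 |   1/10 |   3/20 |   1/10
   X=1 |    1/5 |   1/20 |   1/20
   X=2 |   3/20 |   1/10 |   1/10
H(X,Y) = 3.0464, H(X) = 1.5813, H(Y|X) = 1.4651 (all in bits)

Chain rule: H(X,Y) = H(X) + H(Y|X)

Left side — joint entropy directly:
H(X,Y) = -Σ p(x,y) log p(x,y) = 3.0464 bits

Right side — compute H(Y|X) from the conditional distributions:
P(X) = (7/20, 3/10, 7/20), so H(X) = 1.5813 bits
H(Y|X) = Σ_x P(X=x) · H(Y|X=x):
  P(Y|X=0) = (2/7, 3/7, 2/7), H(Y|X=0) = 1.5567, weight P(X=0) = 7/20
  P(Y|X=1) = (2/3, 1/6, 1/6), H(Y|X=1) = 1.2516, weight P(X=1) = 3/10
  P(Y|X=2) = (3/7, 2/7, 2/7), H(Y|X=2) = 1.5567, weight P(X=2) = 7/20
H(Y|X) = 1.4651 bits

H(X) + H(Y|X) = 1.5813 + 1.4651 = 3.0464 bits

Both sides equal 3.0464 bits. ✓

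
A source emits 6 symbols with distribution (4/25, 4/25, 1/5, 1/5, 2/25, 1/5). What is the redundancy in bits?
0.0543 bits

Redundancy measures how far a source is from maximum entropy:
R = H_max - H(X)

Maximum entropy for 6 symbols: H_max = log_2(6) = 2.5850 bits
Actual entropy: H(X) = 2.5307 bits
Redundancy: R = 2.5850 - 2.5307 = 0.0543 bits

This redundancy represents potential for compression: the source could be compressed by 0.0543 bits per symbol.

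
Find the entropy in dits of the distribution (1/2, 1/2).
0.3010 dits

Shannon entropy is H(X) = -Σ p(x) log p(x).

For P = (1/2, 1/2):
H = -1/2 × log_10(1/2) -1/2 × log_10(1/2)
H = 0.3010 dits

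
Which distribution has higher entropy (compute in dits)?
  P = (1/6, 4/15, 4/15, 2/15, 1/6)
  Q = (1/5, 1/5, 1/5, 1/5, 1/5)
Q

Computing entropies in dits:
H(P) = 0.6822
H(Q) = 0.6990

Distribution Q has higher entropy.

Intuition: The distribution closer to uniform (more spread out) has higher entropy.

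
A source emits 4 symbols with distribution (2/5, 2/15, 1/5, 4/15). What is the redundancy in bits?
0.1108 bits

Redundancy measures how far a source is from maximum entropy:
R = H_max - H(X)

Maximum entropy for 4 symbols: H_max = log_2(4) = 2.0000 bits
Actual entropy: H(X) = 1.8892 bits
Redundancy: R = 2.0000 - 1.8892 = 0.1108 bits

This redundancy represents potential for compression: the source could be compressed by 0.1108 bits per symbol.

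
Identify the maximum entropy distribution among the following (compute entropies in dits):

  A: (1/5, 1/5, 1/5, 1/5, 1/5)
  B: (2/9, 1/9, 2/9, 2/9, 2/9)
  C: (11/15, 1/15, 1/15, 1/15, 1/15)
A

For a discrete distribution over n outcomes, entropy is maximized by the uniform distribution.

Computing entropies:
H(A) = 0.6990 dits
H(B) = 0.6867 dits
H(C) = 0.4124 dits

The uniform distribution (where all probabilities equal 1/5) achieves the maximum entropy of log_10(5) = 0.6990 dits.

Distribution A has the highest entropy.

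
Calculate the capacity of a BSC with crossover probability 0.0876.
0.5716 bits

For a binary symmetric channel (BSC) with error probability p:
Capacity C = 1 - H(p) bits per symbol

where H(p) = -p log₂(p) - (1-p) log₂(1-p) is the binary entropy function.

H(0.0876) = 0.4284 bits
C = 1 - 0.4284 = 0.5716 bits per symbol

This means we can reliably transmit up to 0.5716 bits of information per channel use.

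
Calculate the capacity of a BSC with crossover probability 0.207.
0.2643 bits

For a binary symmetric channel (BSC) with error probability p:
Capacity C = 1 - H(p) bits per symbol

where H(p) = -p log₂(p) - (1-p) log₂(1-p) is the binary entropy function.

H(0.207) = 0.7357 bits
C = 1 - 0.7357 = 0.2643 bits per symbol

This means we can reliably transmit up to 0.2643 bits of information per channel use.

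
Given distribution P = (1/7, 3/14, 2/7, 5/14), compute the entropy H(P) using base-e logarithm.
1.3337 nats

Shannon entropy is H(X) = -Σ p(x) log p(x).

For P = (1/7, 3/14, 2/7, 5/14):
H = -1/7 × log_e(1/7) -3/14 × log_e(3/14) -2/7 × log_e(2/7) -5/14 × log_e(5/14)
H = 1.3337 nats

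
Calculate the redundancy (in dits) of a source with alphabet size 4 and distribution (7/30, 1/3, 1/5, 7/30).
0.0083 dits

Redundancy measures how far a source is from maximum entropy:
R = H_max - H(X)

Maximum entropy for 4 symbols: H_max = log_10(4) = 0.6021 dits
Actual entropy: H(X) = 0.5938 dits
Redundancy: R = 0.6021 - 0.5938 = 0.0083 dits

This redundancy represents potential for compression: the source could be compressed by 0.0083 dits per symbol.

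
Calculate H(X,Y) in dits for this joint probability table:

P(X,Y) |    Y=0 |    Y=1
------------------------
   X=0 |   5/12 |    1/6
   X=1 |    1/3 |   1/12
0.5371 dits

Joint entropy is H(X,Y) = -Σ_{x,y} p(x,y) log p(x,y).

Summing over all non-zero entries:
H(X,Y) = -[5/12·log_10(5/12) + 1/6·log_10(1/6) + 1/3·log_10(1/3) + 1/12·log_10(1/12)]
H(X,Y) = 0.5371 dits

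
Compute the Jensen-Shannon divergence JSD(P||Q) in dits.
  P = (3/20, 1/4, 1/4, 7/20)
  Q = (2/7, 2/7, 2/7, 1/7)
0.0149 dits

Jensen-Shannon divergence is:
JSD(P||Q) = 0.5 × D_KL(P||M) + 0.5 × D_KL(Q||M)
where M = 0.5 × (P + Q) is the mixture distribution.

M = 0.5 × (3/20, 1/4, 1/4, 7/20) + 0.5 × (2/7, 2/7, 2/7, 1/7) = (0.217857, 0.267857, 0.267857, 0.246429)

D_KL(P||M) = 0.0140 dits
D_KL(Q||M) = 0.0158 dits

JSD(P||Q) = 0.5 × 0.0140 + 0.5 × 0.0158 = 0.0149 dits

Unlike KL divergence, JSD is symmetric and bounded: 0 ≤ JSD ≤ log(2).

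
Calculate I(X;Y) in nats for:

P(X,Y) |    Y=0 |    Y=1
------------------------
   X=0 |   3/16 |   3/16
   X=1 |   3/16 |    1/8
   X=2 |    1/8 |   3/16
0.0126 nats

Mutual information: I(X;Y) = H(X) + H(Y) - H(X,Y)

Marginals:
P(X) = (3/8, 5/16, 5/16), H(X) = 1.0948 nats
P(Y) = (1/2, 1/2), H(Y) = 0.6931 nats

Joint entropy: H(X,Y) = 1.7753 nats

I(X;Y) = 1.0948 + 0.6931 - 1.7753 = 0.0126 nats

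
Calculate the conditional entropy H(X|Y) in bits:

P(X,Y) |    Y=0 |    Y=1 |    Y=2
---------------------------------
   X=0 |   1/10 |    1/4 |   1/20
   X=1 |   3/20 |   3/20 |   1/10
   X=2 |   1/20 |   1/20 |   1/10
1.4265 bits

Using the chain rule: H(X|Y) = H(X,Y) - H(Y)

First, compute H(X,Y) = 2.9660 bits

Marginal P(Y) = (3/10, 9/20, 1/4)
H(Y) = 1.5395 bits

H(X|Y) = H(X,Y) - H(Y) = 2.9660 - 1.5395 = 1.4265 bits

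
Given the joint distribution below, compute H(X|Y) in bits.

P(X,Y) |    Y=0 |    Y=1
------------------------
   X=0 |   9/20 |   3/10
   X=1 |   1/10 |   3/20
0.7895 bits

Using the chain rule: H(X|Y) = H(X,Y) - H(Y)

First, compute H(X,Y) = 1.7822 bits

Marginal P(Y) = (11/20, 9/20)
H(Y) = 0.9928 bits

H(X|Y) = H(X,Y) - H(Y) = 1.7822 - 0.9928 = 0.7895 bits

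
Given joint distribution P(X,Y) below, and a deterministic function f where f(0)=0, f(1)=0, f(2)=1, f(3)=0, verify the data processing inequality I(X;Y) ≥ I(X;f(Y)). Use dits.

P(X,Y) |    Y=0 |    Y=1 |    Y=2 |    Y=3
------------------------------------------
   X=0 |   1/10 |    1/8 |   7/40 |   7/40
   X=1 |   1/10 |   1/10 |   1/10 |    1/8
I(X;Y) = 0.0020, I(X;f(Y)) = 0.0013, inequality holds: 0.0020 ≥ 0.0013

Data Processing Inequality: For any Markov chain X → Y → Z, we have I(X;Y) ≥ I(X;Z).

Here Z = f(Y) is a deterministic function of Y, forming X → Y → Z.

Original I(X;Y) = 0.0020 dits

After applying f:
P(X,Z) where Z=f(Y):
- P(X,Z=0) = P(X,Y=0) + P(X,Y=1) + P(X,Y=3)
- P(X,Z=1) = P(X,Y=2)

I(X;Z) = I(X;f(Y)) = 0.0013 dits

Verification: 0.0020 ≥ 0.0013 ✓

Information cannot be created by processing; the function f can only lose information about X.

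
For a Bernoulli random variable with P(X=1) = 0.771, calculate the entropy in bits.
0.7763 bits

The binary entropy function is:
H(p) = -p log(p) - (1-p) log(1-p)

H(0.771) = -0.771 × log_2(0.771) - 0.229 × log_2(0.229)
H(0.771) = 0.7763 bits

Note: Binary entropy is maximized at p=0.5 (H=1 bit) and minimized at p=0 or p=1 (H=0).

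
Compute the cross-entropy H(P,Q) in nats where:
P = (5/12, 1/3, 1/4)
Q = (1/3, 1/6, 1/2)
1.2283 nats

Cross-entropy: H(P,Q) = -Σ p(x) log q(x)

Alternatively: H(P,Q) = H(P) + D_KL(P||Q)
H(P) = 1.0776 nats
D_KL(P||Q) = 0.1507 nats

H(P,Q) = 1.0776 + 0.1507 = 1.2283 nats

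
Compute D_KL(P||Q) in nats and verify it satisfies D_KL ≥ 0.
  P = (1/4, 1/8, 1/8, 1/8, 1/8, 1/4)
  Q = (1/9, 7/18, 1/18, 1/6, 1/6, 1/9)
0.2930 nats

KL divergence satisfies the Gibbs inequality: D_KL(P||Q) ≥ 0 for all distributions P, Q.

D_KL(P||Q) = Σ p(x) log(p(x)/q(x))
Term by term:
  x=0: 1/4 × log_e[(1/4)/(1/9)] = 0.2027
  x=1: 1/8 × log_e[(1/8)/(7/18)] = -0.1419
  x=2: 1/8 × log_e[(1/8)/(1/18)] = 0.1014
  x=3: 1/8 × log_e[(1/8)/(1/6)] = -0.0360
  x=4: 1/8 × log_e[(1/8)/(1/6)] = -0.0360
  x=5: 1/4 × log_e[(1/4)/(1/9)] = 0.2027
D_KL(P||Q) = 0.2930 nats

D_KL(P||Q) = 0.2930 ≥ 0 ✓

This non-negativity is a fundamental property: relative entropy cannot be negative because it measures how different Q is from P.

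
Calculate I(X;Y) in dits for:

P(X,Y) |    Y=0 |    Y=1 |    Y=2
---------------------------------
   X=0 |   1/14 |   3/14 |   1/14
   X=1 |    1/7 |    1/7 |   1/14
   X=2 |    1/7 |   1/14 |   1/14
0.0207 dits

Mutual information: I(X;Y) = H(X) + H(Y) - H(X,Y)

Marginals:
P(X) = (5/14, 5/14, 2/7), H(X) = 0.4748 dits
P(Y) = (5/14, 3/7, 3/14), H(Y) = 0.4608 dits

Joint entropy: H(X,Y) = 0.9149 dits

I(X;Y) = 0.4748 + 0.4608 - 0.9149 = 0.0207 dits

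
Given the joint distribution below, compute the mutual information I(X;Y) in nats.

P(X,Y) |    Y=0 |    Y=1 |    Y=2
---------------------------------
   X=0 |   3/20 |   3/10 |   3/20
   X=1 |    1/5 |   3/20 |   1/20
0.0351 nats

Mutual information: I(X;Y) = H(X) + H(Y) - H(X,Y)

Marginals:
P(X) = (3/5, 2/5), H(X) = 0.6730 nats
P(Y) = (7/20, 9/20, 1/5), H(Y) = 1.0487 nats

Joint entropy: H(X,Y) = 1.6866 nats

I(X;Y) = 0.6730 + 1.0487 - 1.6866 = 0.0351 nats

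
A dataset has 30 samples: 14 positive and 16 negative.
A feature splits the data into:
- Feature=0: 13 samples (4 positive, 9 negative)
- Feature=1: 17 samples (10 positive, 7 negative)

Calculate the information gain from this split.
0.0570 bits

Information Gain = H(Y) - H(Y|Feature)

Before split:
P(positive) = 14/30 = 0.4667
H(Y) = 0.9968 bits

After split:
Feature=0: H = 0.8905 bits (weight = 13/30)
Feature=1: H = 0.9774 bits (weight = 17/30)
H(Y|Feature) = (13/30)×0.8905 + (17/30)×0.9774 = 0.9397 bits

Information Gain = 0.9968 - 0.9397 = 0.0570 bits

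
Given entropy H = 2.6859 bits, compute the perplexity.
6.4348

Perplexity is 2^H (or exp(H) for natural log).

H = 2.6859 bits
Perplexity = 2^2.6859 = 6.4348

Interpretation: The model's uncertainty is equivalent to choosing uniformly among 6.4 options.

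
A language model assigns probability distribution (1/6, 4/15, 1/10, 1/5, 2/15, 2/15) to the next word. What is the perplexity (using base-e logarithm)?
5.7005

Perplexity is e^H (or exp(H) for natural log).

First, H = -Σ p log p = 1.7405 nats
Perplexity = e^1.7405 = 5.7005

Interpretation: The model's uncertainty is equivalent to choosing uniformly among 5.7 options.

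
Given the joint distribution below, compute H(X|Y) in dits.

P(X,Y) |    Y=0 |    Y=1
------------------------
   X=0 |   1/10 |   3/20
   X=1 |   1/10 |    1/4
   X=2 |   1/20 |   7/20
0.4545 dits

Using the chain rule: H(X|Y) = H(X,Y) - H(Y)

First, compute H(X,Y) = 0.6987 dits

Marginal P(Y) = (1/4, 3/4)
H(Y) = 0.2442 dits

H(X|Y) = H(X,Y) - H(Y) = 0.6987 - 0.2442 = 0.4545 dits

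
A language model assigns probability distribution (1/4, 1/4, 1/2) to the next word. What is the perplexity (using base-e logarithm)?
2.8284

Perplexity is e^H (or exp(H) for natural log).

First, H = -Σ p log p = 1.0397 nats
Perplexity = e^1.0397 = 2.8284

Interpretation: The model's uncertainty is equivalent to choosing uniformly among 2.8 options.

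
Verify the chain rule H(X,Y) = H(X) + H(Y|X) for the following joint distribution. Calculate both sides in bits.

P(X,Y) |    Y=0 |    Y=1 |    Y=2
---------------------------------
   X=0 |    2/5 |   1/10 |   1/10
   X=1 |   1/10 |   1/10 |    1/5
H(X,Y) = 2.3219, H(X) = 0.9710, H(Y|X) = 1.3510 (all in bits)

Chain rule: H(X,Y) = H(X) + H(Y|X)

Left side — joint entropy directly:
H(X,Y) = -Σ p(x,y) log p(x,y) = 2.3219 bits

Right side — compute H(Y|X) from the conditional distributions:
P(X) = (3/5, 2/5), so H(X) = 0.9710 bits
H(Y|X) = Σ_x P(X=x) · H(Y|X=x):
  P(Y|X=0) = (2/3, 1/6, 1/6), H(Y|X=0) = 1.2516, weight P(X=0) = 3/5
  P(Y|X=1) = (1/4, 1/4, 1/2), H(Y|X=1) = 1.5000, weight P(X=1) = 2/5
H(Y|X) = 1.3510 bits

H(X) + H(Y|X) = 0.9710 + 1.3510 = 2.3219 bits

Both sides equal 2.3219 bits. ✓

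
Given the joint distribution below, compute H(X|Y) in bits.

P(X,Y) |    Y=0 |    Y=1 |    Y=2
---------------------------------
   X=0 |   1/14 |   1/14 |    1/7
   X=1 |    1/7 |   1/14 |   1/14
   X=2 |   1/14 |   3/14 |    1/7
1.4617 bits

Using the chain rule: H(X|Y) = H(X,Y) - H(Y)

First, compute H(X,Y) = 3.0391 bits

Marginal P(Y) = (2/7, 5/14, 5/14)
H(Y) = 1.5774 bits

H(X|Y) = H(X,Y) - H(Y) = 3.0391 - 1.5774 = 1.4617 bits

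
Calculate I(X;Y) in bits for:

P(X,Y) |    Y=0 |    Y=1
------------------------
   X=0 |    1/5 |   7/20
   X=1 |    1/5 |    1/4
0.0049 bits

Mutual information: I(X;Y) = H(X) + H(Y) - H(X,Y)

Marginals:
P(X) = (11/20, 9/20), H(X) = 0.9928 bits
P(Y) = (2/5, 3/5), H(Y) = 0.9710 bits

Joint entropy: H(X,Y) = 1.9589 bits

I(X;Y) = 0.9928 + 0.9710 - 1.9589 = 0.0049 bits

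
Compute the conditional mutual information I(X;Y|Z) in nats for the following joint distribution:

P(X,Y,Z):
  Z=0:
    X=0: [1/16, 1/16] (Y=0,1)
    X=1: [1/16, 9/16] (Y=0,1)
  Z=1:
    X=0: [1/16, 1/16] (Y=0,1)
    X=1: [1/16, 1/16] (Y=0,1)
0.0481 nats

Conditional mutual information: I(X;Y|Z) = H(X|Z) + H(Y|Z) - H(X,Y|Z)

H(Z) = 0.5623
H(X,Z) = 1.0735 → H(X|Z) = 0.5112
H(Y,Z) = 1.0735 → H(Y|Z) = 0.5112
H(X,Y,Z) = 1.5366 → H(X,Y|Z) = 0.9743

I(X;Y|Z) = 0.5112 + 0.5112 - 0.9743 = 0.0481 nats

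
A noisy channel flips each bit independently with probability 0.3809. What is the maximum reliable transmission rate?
0.0413 bits

For a binary symmetric channel (BSC) with error probability p:
Capacity C = 1 - H(p) bits per symbol

where H(p) = -p log₂(p) - (1-p) log₂(1-p) is the binary entropy function.

H(0.3809) = 0.9587 bits
C = 1 - 0.9587 = 0.0413 bits per symbol

This means we can reliably transmit up to 0.0413 bits of information per channel use.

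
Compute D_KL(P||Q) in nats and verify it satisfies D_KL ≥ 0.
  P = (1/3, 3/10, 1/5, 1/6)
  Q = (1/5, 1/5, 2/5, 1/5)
0.1229 nats

KL divergence satisfies the Gibbs inequality: D_KL(P||Q) ≥ 0 for all distributions P, Q.

D_KL(P||Q) = Σ p(x) log(p(x)/q(x))
Term by term:
  x=0: 1/3 × log_e[(1/3)/(1/5)] = 0.1703
  x=1: 3/10 × log_e[(3/10)/(1/5)] = 0.1216
  x=2: 1/5 × log_e[(1/5)/(2/5)] = -0.1386
  x=3: 1/6 × log_e[(1/6)/(1/5)] = -0.0304
D_KL(P||Q) = 0.1229 nats

D_KL(P||Q) = 0.1229 ≥ 0 ✓

This non-negativity is a fundamental property: relative entropy cannot be negative because it measures how different Q is from P.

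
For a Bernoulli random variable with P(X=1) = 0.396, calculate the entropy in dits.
0.2916 dits

The binary entropy function is:
H(p) = -p log(p) - (1-p) log(1-p)

H(0.396) = -0.396 × log_10(0.396) - 0.604 × log_10(0.604)
H(0.396) = 0.2916 dits

Note: Binary entropy is maximized at p=0.5 (H=1 bit) and minimized at p=0 or p=1 (H=0).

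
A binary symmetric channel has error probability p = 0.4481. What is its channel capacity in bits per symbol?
0.0078 bits

For a binary symmetric channel (BSC) with error probability p:
Capacity C = 1 - H(p) bits per symbol

where H(p) = -p log₂(p) - (1-p) log₂(1-p) is the binary entropy function.

H(0.4481) = 0.9922 bits
C = 1 - 0.9922 = 0.0078 bits per symbol

This means we can reliably transmit up to 0.0078 bits of information per channel use.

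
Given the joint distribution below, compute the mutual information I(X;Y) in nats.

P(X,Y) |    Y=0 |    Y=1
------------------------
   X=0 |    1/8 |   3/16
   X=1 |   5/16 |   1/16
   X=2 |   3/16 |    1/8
0.0720 nats

Mutual information: I(X;Y) = H(X) + H(Y) - H(X,Y)

Marginals:
P(X) = (5/16, 3/8, 5/16), H(X) = 1.0948 nats
P(Y) = (5/8, 3/8), H(Y) = 0.6616 nats

Joint entropy: H(X,Y) = 1.6844 nats

I(X;Y) = 1.0948 + 0.6616 - 1.6844 = 0.0720 nats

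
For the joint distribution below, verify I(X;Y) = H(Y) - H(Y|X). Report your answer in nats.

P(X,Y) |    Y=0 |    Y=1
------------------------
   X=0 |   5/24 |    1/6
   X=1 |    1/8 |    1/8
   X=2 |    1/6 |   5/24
I(X;Y) = 0.0046 nats

Mutual information has multiple equivalent forms:
- I(X;Y) = H(X) - H(X|Y)
- I(X;Y) = H(Y) - H(Y|X)
- I(X;Y) = H(X) + H(Y) - H(X,Y)

Computing all quantities:
H(X) = 1.0822, H(Y) = 0.6931, H(X,Y) = 1.7707
H(X|Y) = 1.0776, H(Y|X) = 0.6885

Verification:
H(X) - H(X|Y) = 1.0822 - 1.0776 = 0.0046
H(Y) - H(Y|X) = 0.6931 - 0.6885 = 0.0046
H(X) + H(Y) - H(X,Y) = 1.0822 + 0.6931 - 1.7707 = 0.0046

All forms give I(X;Y) = 0.0046 nats. ✓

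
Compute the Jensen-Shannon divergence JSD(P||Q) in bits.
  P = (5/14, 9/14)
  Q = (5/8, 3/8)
0.0524 bits

Jensen-Shannon divergence is:
JSD(P||Q) = 0.5 × D_KL(P||M) + 0.5 × D_KL(Q||M)
where M = 0.5 × (P + Q) is the mixture distribution.

M = 0.5 × (5/14, 9/14) + 0.5 × (5/8, 3/8) = (0.491071, 0.508929)

D_KL(P||M) = 0.0526 bits
D_KL(Q||M) = 0.0522 bits

JSD(P||Q) = 0.5 × 0.0526 + 0.5 × 0.0522 = 0.0524 bits

Unlike KL divergence, JSD is symmetric and bounded: 0 ≤ JSD ≤ log(2).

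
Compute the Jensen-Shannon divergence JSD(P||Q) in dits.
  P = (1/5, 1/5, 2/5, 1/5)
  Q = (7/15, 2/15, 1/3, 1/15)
0.0216 dits

Jensen-Shannon divergence is:
JSD(P||Q) = 0.5 × D_KL(P||M) + 0.5 × D_KL(Q||M)
where M = 0.5 × (P + Q) is the mixture distribution.

M = 0.5 × (1/5, 1/5, 2/5, 1/5) + 0.5 × (7/15, 2/15, 1/3, 1/15) = (1/3, 1/6, 11/30, 2/15)

D_KL(P||M) = 0.0218 dits
D_KL(Q||M) = 0.0214 dits

JSD(P||Q) = 0.5 × 0.0218 + 0.5 × 0.0214 = 0.0216 dits

Unlike KL divergence, JSD is symmetric and bounded: 0 ≤ JSD ≤ log(2).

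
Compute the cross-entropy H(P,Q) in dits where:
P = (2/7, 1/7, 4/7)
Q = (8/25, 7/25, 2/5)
0.4478 dits

Cross-entropy: H(P,Q) = -Σ p(x) log q(x)

Alternatively: H(P,Q) = H(P) + D_KL(P||Q)
H(P) = 0.4151 dits
D_KL(P||Q) = 0.0327 dits

H(P,Q) = 0.4151 + 0.0327 = 0.4478 dits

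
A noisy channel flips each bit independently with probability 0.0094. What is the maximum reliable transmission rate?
0.9232 bits

For a binary symmetric channel (BSC) with error probability p:
Capacity C = 1 - H(p) bits per symbol

where H(p) = -p log₂(p) - (1-p) log₂(1-p) is the binary entropy function.

H(0.0094) = 0.0768 bits
C = 1 - 0.0768 = 0.9232 bits per symbol

This means we can reliably transmit up to 0.9232 bits of information per channel use.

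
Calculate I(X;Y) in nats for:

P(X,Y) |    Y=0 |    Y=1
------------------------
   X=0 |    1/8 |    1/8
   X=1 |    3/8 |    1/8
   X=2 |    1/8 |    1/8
0.0338 nats

Mutual information: I(X;Y) = H(X) + H(Y) - H(X,Y)

Marginals:
P(X) = (1/4, 1/2, 1/4), H(X) = 1.0397 nats
P(Y) = (5/8, 3/8), H(Y) = 0.6616 nats

Joint entropy: H(X,Y) = 1.6675 nats

I(X;Y) = 1.0397 + 0.6616 - 1.6675 = 0.0338 nats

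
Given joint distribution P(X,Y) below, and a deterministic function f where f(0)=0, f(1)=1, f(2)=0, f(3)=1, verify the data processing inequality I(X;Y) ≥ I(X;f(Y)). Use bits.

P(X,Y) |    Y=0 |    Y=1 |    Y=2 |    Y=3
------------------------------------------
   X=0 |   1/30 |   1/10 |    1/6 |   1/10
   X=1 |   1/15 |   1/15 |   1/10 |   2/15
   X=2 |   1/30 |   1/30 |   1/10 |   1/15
I(X;Y) = 0.0339, I(X;f(Y)) = 0.0056, inequality holds: 0.0339 ≥ 0.0056

Data Processing Inequality: For any Markov chain X → Y → Z, we have I(X;Y) ≥ I(X;Z).

Here Z = f(Y) is a deterministic function of Y, forming X → Y → Z.

Original I(X;Y) = 0.0339 bits

After applying f:
P(X,Z) where Z=f(Y):
- P(X,Z=0) = P(X,Y=0) + P(X,Y=2)
- P(X,Z=1) = P(X,Y=1) + P(X,Y=3)

I(X;Z) = I(X;f(Y)) = 0.0056 bits

Verification: 0.0339 ≥ 0.0056 ✓

Information cannot be created by processing; the function f can only lose information about X.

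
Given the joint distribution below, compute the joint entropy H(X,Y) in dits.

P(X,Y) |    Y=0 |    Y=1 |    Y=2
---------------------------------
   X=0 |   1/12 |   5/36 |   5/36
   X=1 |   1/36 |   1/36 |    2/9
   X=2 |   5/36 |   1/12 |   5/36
0.8878 dits

Joint entropy is H(X,Y) = -Σ_{x,y} p(x,y) log p(x,y).

Summing over all non-zero entries:
H(X,Y) = -[1/12·log_10(1/12) + 5/36·log_10(5/36) + 5/36·log_10(5/36) + 1/36·log_10(1/36) + 1/36·log_10(1/36) + 2/9·log_10(2/9) + 5/36·log_10(5/36) + 1/12·log_10(1/12) + 5/36·log_10(5/36)]
H(X,Y) = 0.8878 dits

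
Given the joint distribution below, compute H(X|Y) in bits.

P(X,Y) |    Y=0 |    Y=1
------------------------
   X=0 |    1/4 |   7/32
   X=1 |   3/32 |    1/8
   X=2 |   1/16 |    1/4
1.4503 bits

Using the chain rule: H(X|Y) = H(X,Y) - H(Y)

First, compute H(X,Y) = 2.4248 bits

Marginal P(Y) = (13/32, 19/32)
H(Y) = 0.9745 bits

H(X|Y) = H(X,Y) - H(Y) = 2.4248 - 0.9745 = 1.4503 bits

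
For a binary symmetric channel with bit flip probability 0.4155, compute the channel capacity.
0.0207 bits

For a binary symmetric channel (BSC) with error probability p:
Capacity C = 1 - H(p) bits per symbol

where H(p) = -p log₂(p) - (1-p) log₂(1-p) is the binary entropy function.

H(0.4155) = 0.9793 bits
C = 1 - 0.9793 = 0.0207 bits per symbol

This means we can reliably transmit up to 0.0207 bits of information per channel use.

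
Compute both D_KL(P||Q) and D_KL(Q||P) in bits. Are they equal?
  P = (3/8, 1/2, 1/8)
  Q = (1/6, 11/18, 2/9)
D_KL(P||Q) = 0.1902, D_KL(Q||P) = 0.1664

KL divergence is not symmetric: D_KL(P||Q) ≠ D_KL(Q||P) in general.

D_KL(P||Q) = 0.1902 bits
D_KL(Q||P) = 0.1664 bits

No, they are not equal!

This asymmetry is why KL divergence is not a true distance metric.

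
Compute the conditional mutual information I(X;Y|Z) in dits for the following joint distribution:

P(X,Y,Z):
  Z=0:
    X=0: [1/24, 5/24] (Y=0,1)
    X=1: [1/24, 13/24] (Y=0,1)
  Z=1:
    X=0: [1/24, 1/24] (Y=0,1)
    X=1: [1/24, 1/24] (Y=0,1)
0.0035 dits

Conditional mutual information: I(X;Y|Z) = H(X|Z) + H(Y|Z) - H(X,Y|Z)

H(Z) = 0.1957
H(X,Z) = 0.4669 → H(X|Z) = 0.2713
H(Y,Z) = 0.3635 → H(Y|Z) = 0.1678
H(X,Y,Z) = 0.6312 → H(X,Y|Z) = 0.4355

I(X;Y|Z) = 0.2713 + 0.1678 - 0.4355 = 0.0035 dits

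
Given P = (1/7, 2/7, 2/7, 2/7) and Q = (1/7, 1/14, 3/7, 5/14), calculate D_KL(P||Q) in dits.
0.0940 dits

KL divergence: D_KL(P||Q) = Σ p(x) log(p(x)/q(x))

Computing term by term:
  x=0: 1/7 × log_10[(1/7)/(1/7)] = 1/7 × 0.0000 = 0.0000
  x=1: 2/7 × log_10[(2/7)/(1/14)] = 2/7 × 0.6021 = 0.1720
  x=2: 2/7 × log_10[(2/7)/(3/7)] = 2/7 × -0.1761 = -0.0503
  x=3: 2/7 × log_10[(2/7)/(5/14)] = 2/7 × -0.0969 = -0.0277

D_KL(P||Q) = 0.0940 dits

Note: KL divergence is always non-negative and equals 0 iff P = Q.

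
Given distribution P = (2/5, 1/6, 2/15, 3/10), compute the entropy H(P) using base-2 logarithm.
1.8683 bits

Shannon entropy is H(X) = -Σ p(x) log p(x).

For P = (2/5, 1/6, 2/15, 3/10):
H = -2/5 × log_2(2/5) -1/6 × log_2(1/6) -2/15 × log_2(2/15) -3/10 × log_2(3/10)
H = 1.8683 bits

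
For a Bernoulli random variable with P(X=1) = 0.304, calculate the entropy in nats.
0.6142 nats

The binary entropy function is:
H(p) = -p log(p) - (1-p) log(1-p)

H(0.304) = -0.304 × log_e(0.304) - 0.696 × log_e(0.696)
H(0.304) = 0.6142 nats

Note: Binary entropy is maximized at p=0.5 (H=1 bit) and minimized at p=0 or p=1 (H=0).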